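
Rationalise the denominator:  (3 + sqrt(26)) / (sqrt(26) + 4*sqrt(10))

(-26 - 3*sqrt(26) + 12*sqrt(10) + 8*sqrt(65))/134

Multiply numerator and denominator by -4*sqrt(10) + sqrt(26).
Denominator becomes -134; numerator becomes -8*sqrt(65) - 12*sqrt(10) + 3*sqrt(26) + 26.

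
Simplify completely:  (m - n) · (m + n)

Telescope via difference of squares: (m+n)(m-n) = m² - n².

m² - n²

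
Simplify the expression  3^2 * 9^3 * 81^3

3^20

3^2 = 3^2; 9^3 = 3^6; 81^3 = 3^12
Combine exponents: 3^20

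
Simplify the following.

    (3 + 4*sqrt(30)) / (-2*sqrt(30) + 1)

(-243 - 10*sqrt(30))/119

Multiply numerator and denominator by 1 + 2*sqrt(30).
Denominator becomes -119; numerator becomes 10*sqrt(30) + 243.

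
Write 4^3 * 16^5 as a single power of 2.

2^26

4^3 = 2^6; 16^5 = 2^20
Combine exponents: 2^26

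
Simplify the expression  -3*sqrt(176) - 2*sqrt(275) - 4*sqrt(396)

-46*sqrt(11)

3*sqrt(176) = 12*sqrt(11); 2*sqrt(275) = 10*sqrt(11); 4*sqrt(396) = 24*sqrt(11)
Combine: (-12 - 10 - 24)·sqrt(11) = -46*sqrt(11)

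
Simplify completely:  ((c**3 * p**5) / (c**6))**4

Inside the bracket: (c**-3) * p**5
Raise to the power 4: (c**-12) * p**20

p**20/c**12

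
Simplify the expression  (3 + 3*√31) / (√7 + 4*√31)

(-√217 - √7 + 4*√31 + 124)/163

Multiply numerator and denominator by -√7 + 4*√31.
Denominator becomes 489; numerator becomes -3*√217 - 3*√7 + 12*√31 + 372.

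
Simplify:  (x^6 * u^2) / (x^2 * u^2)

Quotient: x^4

x^4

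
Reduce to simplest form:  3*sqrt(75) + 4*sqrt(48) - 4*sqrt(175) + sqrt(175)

-15*sqrt(7) + 31*sqrt(3)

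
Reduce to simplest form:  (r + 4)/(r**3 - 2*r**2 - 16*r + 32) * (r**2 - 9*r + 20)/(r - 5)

1/(r - 2)

Factor: r**3 - 2*r**2 - 16*r + 32 = (r - 4)*(r - 2)*(r + 4);  r**2 - 9*r + 20 = (r - 4)*(r - 5)
Cancel the common factors (r - 4), (r - 5), (r + 4).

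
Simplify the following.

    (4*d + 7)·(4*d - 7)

16*d² - 49

(4*d)^2 - (7)^2 = 16*d² - 49.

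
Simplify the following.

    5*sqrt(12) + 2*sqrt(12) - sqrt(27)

11*sqrt(3)

5*sqrt(12) = 10*sqrt(3); 2*sqrt(12) = 4*sqrt(3); sqrt(27) = 3*sqrt(3)
Combine: (10 + 4 - 3)·sqrt(3) = 11*sqrt(3)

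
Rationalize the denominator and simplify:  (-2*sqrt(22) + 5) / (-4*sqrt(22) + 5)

(-10*sqrt(22) + 151)/327

Multiply numerator and denominator by 5 + 4*sqrt(22).
Denominator becomes -327; numerator becomes -151 + 10*sqrt(22).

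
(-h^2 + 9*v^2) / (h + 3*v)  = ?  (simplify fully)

-h^2 + 9*v^2 factors as (-h + 3*v)*(h + 3*v).

-h + 3*v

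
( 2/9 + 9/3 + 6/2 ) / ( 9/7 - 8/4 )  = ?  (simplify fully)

Numerator: 2/9 + 9/3 + 6/2 = 56/9
Denominator: 9/7 - 8/4 = -5/7
Divide: (56/9) · (-7/5) = -392/45

-392/45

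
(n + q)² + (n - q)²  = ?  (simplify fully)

2*n² + 2*q²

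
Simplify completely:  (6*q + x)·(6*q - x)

(6*q)^2 - (x)^2 = 36*q² - x².

36*q² - x²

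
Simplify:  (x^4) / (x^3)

Quotient: x^1

x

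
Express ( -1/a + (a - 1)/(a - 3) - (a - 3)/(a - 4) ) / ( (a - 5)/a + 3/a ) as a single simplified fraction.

Numerator: -1/a + (a - 1)/(a - 3) - (a - 3)/(a - 4) = (2*a - 12)/(a³ - 7*a² + 12*a)
Denominator: (a - 5)/a + 3/a = (a - 2)/a
Divide: ((2*a - 12)/(a³ - 7*a² + 12*a)) · (a/(a - 2)) = (2*a - 12)/(a³ - 9*a² + 26*a - 24)

(2*a - 12)/(a³ - 9*a² + 26*a - 24)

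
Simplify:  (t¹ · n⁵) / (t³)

n⁵/t²

Quotient: (t^-2) · n⁵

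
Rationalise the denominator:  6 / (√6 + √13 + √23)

Group as (√6 + √23) + √13; multiply by (√6 + √23) - √13, then rationalise the remaining surd.

(-3*√1794 - 6*√23 + 24*√13 + 45*√6)/74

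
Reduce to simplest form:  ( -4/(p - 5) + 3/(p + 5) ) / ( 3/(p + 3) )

(-p² - 38*p - 105)/(3*p² - 75)

Numerator: -4/(p - 5) + 3/(p + 5) = (-p - 35)/(p² - 25)
Denominator: 3/(p + 3) = 3/(p + 3)
Divide: ((-p - 35)/(p² - 25)) · (p/3 + 1) = (-p² - 38*p - 105)/(3*p² - 75)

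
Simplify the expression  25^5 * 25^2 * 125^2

5^20

25^5 = 5^10; 25^2 = 5^4; 125^2 = 5^6
Combine exponents: 5^20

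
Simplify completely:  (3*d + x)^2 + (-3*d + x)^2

18*d^2 + 2*x^2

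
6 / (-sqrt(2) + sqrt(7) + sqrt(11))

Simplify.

(-24*sqrt(2) - 3*sqrt(11) + 9*sqrt(7) + 3*sqrt(154))/13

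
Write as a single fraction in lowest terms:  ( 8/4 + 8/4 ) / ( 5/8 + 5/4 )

32/15

Numerator: 8/4 + 8/4 = 4
Denominator: 5/8 + 5/4 = 15/8
Divide: (4) · (8/15) = 32/15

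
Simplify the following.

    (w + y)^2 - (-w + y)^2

Binomially expand both and collect terms in y, w.

4*w*y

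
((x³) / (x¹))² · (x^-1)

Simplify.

Inside the bracket: x²
Raise to the power 2: x⁴
Multiply by (x^-1): add exponents.

x³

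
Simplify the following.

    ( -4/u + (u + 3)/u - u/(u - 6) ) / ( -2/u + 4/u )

(-7*u + 6)/(2*u - 12)

Numerator: -4/u + (u + 3)/u - u/(u - 6) = (-7*u + 6)/(u² - 6*u)
Denominator: -2/u + 4/u = 2/u
Divide: ((-7*u + 6)/(u² - 6*u)) · (u/2) = (-7*u + 6)/(2*u - 12)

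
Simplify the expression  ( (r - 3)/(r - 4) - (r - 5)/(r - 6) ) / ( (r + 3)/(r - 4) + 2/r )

-2*r/(r^3 - r^2 - 38*r + 48)

Numerator: (r - 3)/(r - 4) - (r - 5)/(r - 6) = -2/(r^2 - 10*r + 24)
Denominator: (r + 3)/(r - 4) + 2/r = (r^2 + 5*r - 8)/(r^2 - 4*r)
Divide: (-2/(r^2 - 10*r + 24)) · ((r^2 - 4*r)/(r^2 + 5*r - 8)) = -2*r/(r^3 - r^2 - 38*r + 48)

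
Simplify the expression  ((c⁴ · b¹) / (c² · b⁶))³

Inside the bracket: c² · (b^-5)
Raise to the power 3: c⁶ · (b^-15)

c⁶/b^15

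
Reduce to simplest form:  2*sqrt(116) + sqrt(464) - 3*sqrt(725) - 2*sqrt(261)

-13*sqrt(29)

2*sqrt(116) = 4*sqrt(29); sqrt(464) = 4*sqrt(29); 3*sqrt(725) = 15*sqrt(29); 2*sqrt(261) = 6*sqrt(29)
Combine: (4 + 4 - 15 - 6)·sqrt(29) = -13*sqrt(29)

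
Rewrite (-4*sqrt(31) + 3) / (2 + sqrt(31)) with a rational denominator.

(-130 + 11*sqrt(31))/27

Multiply numerator and denominator by -sqrt(31) + 2.
Denominator becomes -27; numerator becomes -11*sqrt(31) + 130.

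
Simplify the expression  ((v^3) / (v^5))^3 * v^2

v^(-4)

Inside the bracket: (v^-2)
Raise to the power 3: (v^-6)
Multiply by v^2: add exponents.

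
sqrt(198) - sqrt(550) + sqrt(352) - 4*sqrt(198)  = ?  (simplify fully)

-10*sqrt(22)

sqrt(198) = 3*sqrt(22); sqrt(550) = 5*sqrt(22); sqrt(352) = 4*sqrt(22); 4*sqrt(198) = 12*sqrt(22)
Combine: (3 - 5 + 4 - 12)·sqrt(22) = -10*sqrt(22)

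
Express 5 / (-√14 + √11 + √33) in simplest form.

(-75*√14 - 20*√33 + 90*√11 + 55*√42)/276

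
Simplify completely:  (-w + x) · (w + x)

-w² + x²

(x+w)(x-w) = -w² + x².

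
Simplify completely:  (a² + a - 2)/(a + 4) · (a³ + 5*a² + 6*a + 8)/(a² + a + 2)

a² + a - 2

Factor: a² + a - 2 = (a - 1)·(a + 2);  a³ + 5*a² + 6*a + 8 = (a + 4)·(a² + a + 2)
Cancel the common factors (a² + a + 2), (a + 4).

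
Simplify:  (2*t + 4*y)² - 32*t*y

4*(t - 2*y)²

Expand the square and combine the 32*t*y term.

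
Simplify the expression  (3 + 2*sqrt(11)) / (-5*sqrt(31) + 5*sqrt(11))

(-2*sqrt(341) - 22 - 3*sqrt(31) - 3*sqrt(11))/100

Multiply numerator and denominator by 5*sqrt(11) + 5*sqrt(31).
Denominator becomes -500; numerator becomes 15*sqrt(11) + 15*sqrt(31) + 110 + 10*sqrt(341).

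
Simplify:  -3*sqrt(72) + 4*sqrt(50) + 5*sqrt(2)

7*sqrt(2)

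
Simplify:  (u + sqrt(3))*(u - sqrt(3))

Difference of squares with P = u, Q = sqrt(3).

u**2 - 3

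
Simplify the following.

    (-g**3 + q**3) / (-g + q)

q**3 - g**3 = (-g + q)(g**2 + g*q + q**2).

g**2 + g*q + q**2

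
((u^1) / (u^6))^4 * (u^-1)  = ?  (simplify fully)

Inside the bracket: (u^-5)
Raise to the power 4: (u^-20)
Multiply by (u^-1): add exponents.

u^(-21)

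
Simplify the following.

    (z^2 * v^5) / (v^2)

Quotient: z^2 * v^3

v^3*z^2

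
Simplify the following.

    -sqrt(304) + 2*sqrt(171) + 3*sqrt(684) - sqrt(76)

18*sqrt(19)

sqrt(304) = 4*sqrt(19); 2*sqrt(171) = 6*sqrt(19); 3*sqrt(684) = 18*sqrt(19); sqrt(76) = 2*sqrt(19)
Combine: (-4 + 6 + 18 - 2)·sqrt(19) = 18*sqrt(19)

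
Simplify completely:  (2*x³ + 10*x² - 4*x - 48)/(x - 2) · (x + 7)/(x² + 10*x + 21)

Factor: 2*x³ + 10*x² - 4*x - 48 = 2·(x + 4)·(x - 2)·(x + 3);  x² + 10*x + 21 = (x + 3)·(x + 7)
Cancel the common factors (x + 7), (x + 3), (x - 2).

2*x + 8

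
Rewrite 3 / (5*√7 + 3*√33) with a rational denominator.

(-15*√7 + 9*√33)/122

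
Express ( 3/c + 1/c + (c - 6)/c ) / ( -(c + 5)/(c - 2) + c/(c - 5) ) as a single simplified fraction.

(-c^3 + 9*c^2 - 24*c + 20)/(2*c^2 - 25*c)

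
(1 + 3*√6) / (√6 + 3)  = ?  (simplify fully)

(-15 + 8*√6)/3

Multiply numerator and denominator by -√6 + 3.
Denominator becomes 3; numerator becomes -15 + 8*√6.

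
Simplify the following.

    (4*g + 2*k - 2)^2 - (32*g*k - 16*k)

After expansion: 16*g^2 - 16*g*k - 16*g + 4*k^2 + 8*k + 4 — a perfect-square trinomial.

4*(-2*g + k + 1)^2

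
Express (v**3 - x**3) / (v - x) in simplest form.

v**2 + v*x + x**2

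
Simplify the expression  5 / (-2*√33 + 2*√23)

(-√33 - √23)/4

Multiply numerator and denominator by 2*√23 + 2*√33.
Denominator becomes -40; numerator becomes 10*√23 + 10*√33.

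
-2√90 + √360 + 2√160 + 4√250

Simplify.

28*√10

2√90 = 6*√10; √360 = 6*√10; 2√160 = 8*√10; 4√250 = 20*√10
Combine: (-6 + 6 + 8 + 20)·√10 = 28*√10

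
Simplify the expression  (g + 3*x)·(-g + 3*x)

(3*x)^2 - (g)^2 = -g² + 9*x².

-g² + 9*x²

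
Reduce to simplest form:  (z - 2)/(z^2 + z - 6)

Factor: z^2 + z - 6 = (z - 2)*(z + 3)
Cancel the common factor (z - 2).

1/(z + 3)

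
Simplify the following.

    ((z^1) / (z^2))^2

z^(-2)

Inside the bracket: (z^-1)
Raise to the power 2: (z^-2)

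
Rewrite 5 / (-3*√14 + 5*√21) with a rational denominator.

(15*√14 + 25*√21)/399

Multiply numerator and denominator by 3*√14 + 5*√21.
Denominator becomes 399; numerator becomes 15*√14 + 25*√21.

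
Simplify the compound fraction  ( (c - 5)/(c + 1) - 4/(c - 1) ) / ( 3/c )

(c^3 - 10*c^2 + c)/(3*c^2 - 3)

Numerator: (c - 5)/(c + 1) - 4/(c - 1) = (c^2 - 10*c + 1)/(c^2 - 1)
Denominator: 3/c = 3/c
Divide: ((c^2 - 10*c + 1)/(c^2 - 1)) · (c/3) = (c^3 - 10*c^2 + c)/(3*c^2 - 3)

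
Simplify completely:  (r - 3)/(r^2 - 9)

1/(r + 3)

Factor: r^2 - 9 = (r - 3)*(r + 3)
Cancel the common factor (r - 3).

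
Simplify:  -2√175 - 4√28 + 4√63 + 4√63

2√175 = 10*√7; 4√28 = 8*√7; 4√63 = 12*√7; 4√63 = 12*√7
Combine: (-10 - 8 + 12 + 12)·√7 = 6*√7

6*√7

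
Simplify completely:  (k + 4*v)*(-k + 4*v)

-k**2 + 16*v**2

Product of conjugates: (P+Q)(P-Q) = P**2 - Q**2.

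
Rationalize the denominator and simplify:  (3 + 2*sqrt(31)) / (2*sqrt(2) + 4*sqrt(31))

(-2*sqrt(62) - 3*sqrt(2) + 6*sqrt(31) + 124)/244

Multiply numerator and denominator by -2*sqrt(2) + 4*sqrt(31).
Denominator becomes 488; numerator becomes -4*sqrt(62) - 6*sqrt(2) + 12*sqrt(31) + 248.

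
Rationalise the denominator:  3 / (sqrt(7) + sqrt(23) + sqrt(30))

(-3*sqrt(4830) + 21*sqrt(23) + 69*sqrt(7))/322

Group as (sqrt(7) + sqrt(30)) + sqrt(23); multiply by (sqrt(7) + sqrt(30)) - sqrt(23), then rationalise the remaining surd.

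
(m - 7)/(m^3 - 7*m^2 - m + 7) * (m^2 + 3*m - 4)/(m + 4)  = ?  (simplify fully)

1/(m + 1)

Factor: m^3 - 7*m^2 - m + 7 = (m + 1)*(m - 1)*(m - 7);  m^2 + 3*m - 4 = (m - 1)*(m + 4)
Cancel the common factors (m - 7), (m - 1), (m + 4).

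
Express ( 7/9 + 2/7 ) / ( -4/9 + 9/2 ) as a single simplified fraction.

134/511

Numerator: 7/9 + 2/7 = 67/63
Denominator: -4/9 + 9/2 = 73/18
Divide: (67/63) · (18/73) = 134/511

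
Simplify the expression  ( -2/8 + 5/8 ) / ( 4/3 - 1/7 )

63/200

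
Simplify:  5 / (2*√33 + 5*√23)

(-10*√33 + 25*√23)/443

Multiply numerator and denominator by -2*√33 + 5*√23.
Denominator becomes 443; numerator becomes -10*√33 + 25*√23.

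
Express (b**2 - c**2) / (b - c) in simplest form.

Difference of squares: factor out (b - c).

b + c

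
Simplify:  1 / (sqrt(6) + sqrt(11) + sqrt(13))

Group as (sqrt(6) + sqrt(13)) + sqrt(11); multiply by (sqrt(6) + sqrt(13)) - sqrt(11), then rationalise the remaining surd.

(-sqrt(858) + 2*sqrt(13) + 4*sqrt(11) + 9*sqrt(6))/124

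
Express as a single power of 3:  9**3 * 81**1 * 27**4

9**3 = 3**6; 81**1 = 3**4; 27**4 = 3**12
Combine exponents: 3**22

3**22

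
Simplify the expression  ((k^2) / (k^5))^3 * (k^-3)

Inside the bracket: (k^-3)
Raise to the power 3: (k^-9)
Multiply by (k^-3): add exponents.

k^(-12)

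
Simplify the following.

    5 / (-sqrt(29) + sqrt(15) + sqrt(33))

Group as (sqrt(15) + sqrt(33)) - sqrt(29); multiply by (sqrt(15) + sqrt(33)) + sqrt(29), then rationalise the remaining surd.

(-95*sqrt(29) + 55*sqrt(33) + 235*sqrt(15) + 30*sqrt(1595))/1619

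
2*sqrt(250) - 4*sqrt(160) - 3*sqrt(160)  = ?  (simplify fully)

2*sqrt(250) = 10*sqrt(10); 4*sqrt(160) = 16*sqrt(10); 3*sqrt(160) = 12*sqrt(10)
Combine: (10 - 16 - 12)·sqrt(10) = -18*sqrt(10)

-18*sqrt(10)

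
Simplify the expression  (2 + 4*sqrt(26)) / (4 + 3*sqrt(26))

Multiply numerator and denominator by -3*sqrt(26) + 4.
Denominator becomes -218; numerator becomes -304 + 10*sqrt(26).

(-5*sqrt(26) + 152)/109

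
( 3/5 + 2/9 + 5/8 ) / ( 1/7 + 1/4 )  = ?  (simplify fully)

3647/990

Numerator: 3/5 + 2/9 + 5/8 = 521/360
Denominator: 1/7 + 1/4 = 11/28
Divide: (521/360) · (28/11) = 3647/990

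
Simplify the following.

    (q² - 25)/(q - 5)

q + 5

Factor: q² - 25 = (q - 5)·(q + 5)
Cancel the common factor (q - 5).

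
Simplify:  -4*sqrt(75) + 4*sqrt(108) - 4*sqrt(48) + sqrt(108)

-6*sqrt(3)

4*sqrt(75) = 20*sqrt(3); 4*sqrt(108) = 24*sqrt(3); 4*sqrt(48) = 16*sqrt(3); sqrt(108) = 6*sqrt(3)
Combine: (-20 + 24 - 16 + 6)·sqrt(3) = -6*sqrt(3)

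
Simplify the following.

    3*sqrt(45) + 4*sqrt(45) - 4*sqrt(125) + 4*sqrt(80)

17*sqrt(5)

3*sqrt(45) = 9*sqrt(5); 4*sqrt(45) = 12*sqrt(5); 4*sqrt(125) = 20*sqrt(5); 4*sqrt(80) = 16*sqrt(5)
Combine: (9 + 12 - 20 + 16)·sqrt(5) = 17*sqrt(5)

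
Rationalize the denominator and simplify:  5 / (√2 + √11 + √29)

Group as (√11 + √29) + √2; multiply by (√11 + √29) - √2, then rationalise the remaining surd.

(-50*√11 - 95*√2 + 5*√638 + 40*√29)/84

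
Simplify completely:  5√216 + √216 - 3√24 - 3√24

5√216 = 30*√6; √216 = 6*√6; 3√24 = 6*√6; 3√24 = 6*√6
Combine: (30 + 6 - 6 - 6)·√6 = 24*√6

24*√6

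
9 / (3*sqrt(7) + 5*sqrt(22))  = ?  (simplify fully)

Multiply numerator and denominator by -3*sqrt(7) + 5*sqrt(22).
Denominator becomes 487; numerator becomes -27*sqrt(7) + 45*sqrt(22).

(-27*sqrt(7) + 45*sqrt(22))/487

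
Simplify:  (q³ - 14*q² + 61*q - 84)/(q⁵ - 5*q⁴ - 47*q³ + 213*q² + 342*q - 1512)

1/(q² + 9*q + 18)

Factor: q³ - 14*q² + 61*q - 84 = (q - 4)·(q - 7)·(q - 3);  q⁵ - 5*q⁴ - 47*q³ + 213*q² + 342*q - 1512 = (q - 4)·(q + 3)·(q - 3)·(q + 6)·(q - 7)
Cancel the common factors (q - 4), (q - 3), (q - 7).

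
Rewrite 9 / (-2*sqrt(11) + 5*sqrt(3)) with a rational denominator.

(18*sqrt(11) + 45*sqrt(3))/31

Multiply numerator and denominator by 2*sqrt(11) + 5*sqrt(3).
Denominator becomes 31; numerator becomes 18*sqrt(11) + 45*sqrt(3).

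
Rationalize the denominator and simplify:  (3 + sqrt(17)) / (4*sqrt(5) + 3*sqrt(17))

(-4*sqrt(85) - 12*sqrt(5) + 9*sqrt(17) + 51)/73

Multiply numerator and denominator by -4*sqrt(5) + 3*sqrt(17).
Denominator becomes 73; numerator becomes -4*sqrt(85) - 12*sqrt(5) + 9*sqrt(17) + 51.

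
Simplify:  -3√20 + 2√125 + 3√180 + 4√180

46*√5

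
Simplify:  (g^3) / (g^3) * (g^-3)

Quotient: 1
Multiply by (g^-3): add exponents.

g^(-3)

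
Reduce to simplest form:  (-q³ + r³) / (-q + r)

q² + q*r + r²

Apply the difference-of-cubes factorisation and cancel (-q + r).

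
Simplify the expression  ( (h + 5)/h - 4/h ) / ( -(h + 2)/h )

(-h - 1)/(h + 2)

Numerator: (h + 5)/h - 4/h = (h + 1)/h
Denominator: -(h + 2)/h = (-h - 2)/h
Divide: ((h + 1)/h) · (h/(-h - 2)) = (-h - 1)/(h + 2)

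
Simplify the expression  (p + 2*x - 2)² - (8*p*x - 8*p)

Expand the square and combine the (8*p*x - 8*p) term.

(p - 2*x + 2)²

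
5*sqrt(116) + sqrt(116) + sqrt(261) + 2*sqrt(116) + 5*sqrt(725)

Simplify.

44*sqrt(29)

5*sqrt(116) = 10*sqrt(29); sqrt(116) = 2*sqrt(29); sqrt(261) = 3*sqrt(29); 2*sqrt(116) = 4*sqrt(29); 5*sqrt(725) = 25*sqrt(29)
Combine: (10 + 2 + 3 + 4 + 25)·sqrt(29) = 44*sqrt(29)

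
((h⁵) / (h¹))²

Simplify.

Inside the bracket: h⁴
Raise to the power 2: h⁸

h⁸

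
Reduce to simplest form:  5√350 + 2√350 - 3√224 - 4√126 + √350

16*√14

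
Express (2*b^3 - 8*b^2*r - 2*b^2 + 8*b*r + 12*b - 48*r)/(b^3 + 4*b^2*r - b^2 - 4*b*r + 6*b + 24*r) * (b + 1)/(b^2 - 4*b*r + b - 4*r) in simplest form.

2/(b + 4*r)

Factor: 2*b^3 - 8*b^2*r - 2*b^2 + 8*b*r + 12*b - 48*r = 2*(b^2 - b + 6)*(b - 4*r);  b^3 + 4*b^2*r - b^2 - 4*b*r + 6*b + 24*r = (b^2 - b + 6)*(b + 4*r);  b^2 - 4*b*r + b - 4*r = (b + 1)*(b - 4*r)
Cancel the common factors (b^2 - b + 6), (b - 4*r), (b + 1).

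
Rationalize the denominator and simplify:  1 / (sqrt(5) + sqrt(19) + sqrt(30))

(-5*sqrt(114) - 3*sqrt(30) + 8*sqrt(19) + 22*sqrt(5))/172

Group as (sqrt(19) + sqrt(30)) + sqrt(5); multiply by (sqrt(19) + sqrt(30)) - sqrt(5), then rationalise the remaining surd.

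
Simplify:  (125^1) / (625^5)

125^1 = 5^3; 625^5 = 5^20
Combine exponents: 5^(-17)

5^(-17)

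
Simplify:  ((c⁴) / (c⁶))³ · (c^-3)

c^(-9)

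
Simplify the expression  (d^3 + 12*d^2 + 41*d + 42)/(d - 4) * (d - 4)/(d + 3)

d^2 + 9*d + 14

Factor: d^3 + 12*d^2 + 41*d + 42 = (d + 2)*(d + 3)*(d + 7)
Cancel the common factors (d - 4), (d + 3).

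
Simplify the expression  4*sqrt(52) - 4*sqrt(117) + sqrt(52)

-2*sqrt(13)

4*sqrt(52) = 8*sqrt(13); 4*sqrt(117) = 12*sqrt(13); sqrt(52) = 2*sqrt(13)
Combine: (8 - 12 + 2)·sqrt(13) = -2*sqrt(13)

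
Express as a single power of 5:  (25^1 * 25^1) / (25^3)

25^1 = 5^2; 25^1 = 5^2; 25^3 = 5^6
Combine exponents: 5^(-2)

5^(-2)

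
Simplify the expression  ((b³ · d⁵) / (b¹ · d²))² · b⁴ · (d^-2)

b⁸*d⁴

Inside the bracket: b² · d³
Raise to the power 2: b⁴ · d⁶
Multiply by b⁴ · (d^-2): add exponents.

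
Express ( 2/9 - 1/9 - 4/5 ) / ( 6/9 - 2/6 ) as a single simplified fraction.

-31/15

Numerator: 2/9 - 1/9 - 4/5 = -31/45
Denominator: 6/9 - 2/6 = 1/3
Divide: (-31/45) · (3) = -31/15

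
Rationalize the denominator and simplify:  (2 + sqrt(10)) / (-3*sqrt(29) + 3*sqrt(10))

Multiply numerator and denominator by 3*sqrt(10) + 3*sqrt(29).
Denominator becomes -171; numerator becomes 6*sqrt(10) + 30 + 6*sqrt(29) + 3*sqrt(290).

(-sqrt(290) - 2*sqrt(29) - 10 - 2*sqrt(10))/57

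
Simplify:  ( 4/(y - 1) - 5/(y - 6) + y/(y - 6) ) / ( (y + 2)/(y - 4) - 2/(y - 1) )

Numerator: 4/(y - 1) - 5/(y - 6) + y/(y - 6) = (y^2 - 2*y - 19)/(y^2 - 7*y + 6)
Denominator: (y + 2)/(y - 4) - 2/(y - 1) = (y^2 - y + 6)/(y^2 - 5*y + 4)
Divide: ((y^2 - 2*y - 19)/(y^2 - 7*y + 6)) · ((y^2 - 5*y + 4)/(y^2 - y + 6)) = (y^3 - 6*y^2 - 11*y + 76)/(y^3 - 7*y^2 + 12*y - 36)

(y^3 - 6*y^2 - 11*y + 76)/(y^3 - 7*y^2 + 12*y - 36)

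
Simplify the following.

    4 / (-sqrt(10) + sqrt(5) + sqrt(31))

(-18*sqrt(5) - 5*sqrt(62) + 13*sqrt(10) + 8*sqrt(31))/7

Group as (sqrt(5) + sqrt(31)) - sqrt(10); multiply by (sqrt(5) + sqrt(31)) + sqrt(10), then rationalise the remaining surd.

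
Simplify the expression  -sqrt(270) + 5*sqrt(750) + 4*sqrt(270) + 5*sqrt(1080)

sqrt(270) = 3*sqrt(30); 5*sqrt(750) = 25*sqrt(30); 4*sqrt(270) = 12*sqrt(30); 5*sqrt(1080) = 30*sqrt(30)
Combine: (-3 + 25 + 12 + 30)·sqrt(30) = 64*sqrt(30)

64*sqrt(30)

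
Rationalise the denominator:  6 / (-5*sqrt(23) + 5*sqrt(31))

Multiply numerator and denominator by 5*sqrt(23) + 5*sqrt(31).
Denominator becomes 200; numerator becomes 30*sqrt(23) + 30*sqrt(31).

(3*sqrt(23) + 3*sqrt(31))/20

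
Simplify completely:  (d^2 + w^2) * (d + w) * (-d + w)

-d^4 + w^4

Pair the conjugate factors: (w+d)(w-d) = -d^2 + w^2, then repeat with the next factor.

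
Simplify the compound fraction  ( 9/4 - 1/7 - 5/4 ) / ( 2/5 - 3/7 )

Numerator: 9/4 - 1/7 - 5/4 = 6/7
Denominator: 2/5 - 3/7 = -1/35
Divide: (6/7) · (-35) = -30

-30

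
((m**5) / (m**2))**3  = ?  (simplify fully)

Inside the bracket: m**3
Raise to the power 3: m**9

m**9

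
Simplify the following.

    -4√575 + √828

-14*√23

4√575 = 20*√23; √828 = 6*√23
Combine: (-20 + 6)·√23 = -14*√23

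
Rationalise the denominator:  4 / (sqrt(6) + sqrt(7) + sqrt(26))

Group as (sqrt(6) + sqrt(26)) + sqrt(7); multiply by (sqrt(6) + sqrt(26)) - sqrt(7), then rationalise the remaining surd.

-100*sqrt(7) - 108*sqrt(6) + 16*sqrt(273) + 52*sqrt(26)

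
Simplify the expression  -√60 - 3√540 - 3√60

√60 = 2*√15; 3√540 = 18*√15; 3√60 = 6*√15
Combine: (-2 - 18 - 6)·√15 = -26*√15

-26*√15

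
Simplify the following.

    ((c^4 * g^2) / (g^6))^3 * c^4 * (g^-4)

Inside the bracket: c^4 * (g^-4)
Raise to the power 3: c^12 * (g^-12)
Multiply by c^4 * (g^-4): add exponents.

c^16/g^16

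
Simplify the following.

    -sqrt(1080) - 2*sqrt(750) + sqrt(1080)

-10*sqrt(30)

sqrt(1080) = 6*sqrt(30); 2*sqrt(750) = 10*sqrt(30); sqrt(1080) = 6*sqrt(30)
Combine: (-6 - 10 + 6)·sqrt(30) = -10*sqrt(30)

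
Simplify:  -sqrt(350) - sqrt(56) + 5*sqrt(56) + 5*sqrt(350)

28*sqrt(14)

sqrt(350) = 5*sqrt(14); sqrt(56) = 2*sqrt(14); 5*sqrt(56) = 10*sqrt(14); 5*sqrt(350) = 25*sqrt(14)
Combine: (-5 - 2 + 10 + 25)·sqrt(14) = 28*sqrt(14)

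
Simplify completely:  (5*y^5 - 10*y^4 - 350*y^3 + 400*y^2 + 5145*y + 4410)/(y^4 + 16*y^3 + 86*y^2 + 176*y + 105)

Factor: 5*y^5 - 10*y^4 - 350*y^3 + 400*y^2 + 5145*y + 4410 = 5*(y - 6)*(y + 1)*(y - 7)*(y + 3)*(y + 7);  y^4 + 16*y^3 + 86*y^2 + 176*y + 105 = (y + 3)*(y + 1)*(y + 7)*(y + 5)
Cancel the common factors (y + 1), (y + 7), (y + 3).

(5*y^2 - 65*y + 210)/(y + 5)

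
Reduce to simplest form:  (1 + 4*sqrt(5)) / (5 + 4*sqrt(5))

(-16*sqrt(5) + 75)/55

Multiply numerator and denominator by -4*sqrt(5) + 5.
Denominator becomes -55; numerator becomes -75 + 16*sqrt(5).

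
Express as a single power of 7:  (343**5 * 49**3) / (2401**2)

343**5 = 7**15; 49**3 = 7**6; 2401**2 = 7**8
Combine exponents: 7**13

7**13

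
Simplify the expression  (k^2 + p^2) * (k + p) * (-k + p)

-k^4 + p^4

Pair the conjugate factors: (p+k)(p-k) = -k^2 + p^2, then repeat with the next factor.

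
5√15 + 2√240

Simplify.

5√15 = 5*√15; 2√240 = 8*√15
Combine: (5 + 8)·√15 = 13*√15

13*√15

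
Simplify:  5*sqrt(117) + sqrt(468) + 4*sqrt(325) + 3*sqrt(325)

5*sqrt(117) = 15*sqrt(13); sqrt(468) = 6*sqrt(13); 4*sqrt(325) = 20*sqrt(13); 3*sqrt(325) = 15*sqrt(13)
Combine: (15 + 6 + 20 + 15)·sqrt(13) = 56*sqrt(13)

56*sqrt(13)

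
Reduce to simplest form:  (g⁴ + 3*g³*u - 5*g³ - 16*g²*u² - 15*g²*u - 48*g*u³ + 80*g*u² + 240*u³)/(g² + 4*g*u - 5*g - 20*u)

g² - g*u - 12*u²

Factor: g⁴ + 3*g³*u - 5*g³ - 16*g²*u² - 15*g²*u - 48*g*u³ + 80*g*u² + 240*u³ = (g - 4*u)·(g - 5)·(g + 3*u)·(g + 4*u);  g² + 4*g*u - 5*g - 20*u = (g + 4*u)·(g - 5)
Cancel the common factors (g + 4*u), (g - 5).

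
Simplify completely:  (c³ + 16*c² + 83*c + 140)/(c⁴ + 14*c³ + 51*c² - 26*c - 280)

1/(c - 2)

Factor: c³ + 16*c² + 83*c + 140 = (c + 4)·(c + 5)·(c + 7);  c⁴ + 14*c³ + 51*c² - 26*c - 280 = (c - 2)·(c + 4)·(c + 5)·(c + 7)
Cancel the common factors (c + 7), (c + 4), (c + 5).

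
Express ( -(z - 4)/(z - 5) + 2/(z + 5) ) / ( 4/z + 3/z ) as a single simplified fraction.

(-z^3 + z^2 + 10*z)/(7*z^2 - 175)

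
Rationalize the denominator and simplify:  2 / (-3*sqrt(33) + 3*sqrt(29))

(-sqrt(33) - sqrt(29))/6

Multiply numerator and denominator by 3*sqrt(29) + 3*sqrt(33).
Denominator becomes -36; numerator becomes 6*sqrt(29) + 6*sqrt(33).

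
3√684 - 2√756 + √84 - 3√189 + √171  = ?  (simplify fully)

-19*√21 + 21*√19

3√684 = 18*√19; 2√756 = 12*√21; √84 = 2*√21; 3√189 = 9*√21; √171 = 3*√19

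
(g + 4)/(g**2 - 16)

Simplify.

Factor: g**2 - 16 = (g + 4)*(g - 4)
Cancel the common factor (g + 4).

1/(g - 4)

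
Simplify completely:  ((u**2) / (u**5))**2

u**(-6)

Inside the bracket: (u**-3)
Raise to the power 2: (u**-6)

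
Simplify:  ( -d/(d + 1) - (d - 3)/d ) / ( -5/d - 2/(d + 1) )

Numerator: -d/(d + 1) - (d - 3)/d = (-2*d^2 + 2*d + 3)/(d^2 + d)
Denominator: -5/d - 2/(d + 1) = (-7*d - 5)/(d^2 + d)
Divide: ((-2*d^2 + 2*d + 3)/(d^2 + d)) · ((d^2 + d)/(-7*d - 5)) = (2*d^2 - 2*d - 3)/(7*d + 5)

(2*d^2 - 2*d - 3)/(7*d + 5)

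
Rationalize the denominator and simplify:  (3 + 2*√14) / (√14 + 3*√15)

Multiply numerator and denominator by -3*√15 + √14.
Denominator becomes -121; numerator becomes -6*√210 - 9*√15 + 3*√14 + 28.

(-28 - 3*√14 + 9*√15 + 6*√210)/121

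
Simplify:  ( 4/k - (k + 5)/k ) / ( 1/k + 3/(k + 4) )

Numerator: 4/k - (k + 5)/k = (-k - 1)/k
Denominator: 1/k + 3/(k + 4) = (4*k + 4)/(k^2 + 4*k)
Divide: ((-k - 1)/k) · ((k^2 + 4*k)/(4*k + 4)) = -k/4 - 1

-k/4 - 1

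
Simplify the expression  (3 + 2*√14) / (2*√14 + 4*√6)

(-28 - 3*√14 + 6*√6 + 8*√21)/20

Multiply numerator and denominator by -4*√6 + 2*√14.
Denominator becomes -40; numerator becomes -16*√21 - 12*√6 + 6*√14 + 56.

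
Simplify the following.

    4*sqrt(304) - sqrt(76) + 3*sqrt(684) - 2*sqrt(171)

26*sqrt(19)

4*sqrt(304) = 16*sqrt(19); sqrt(76) = 2*sqrt(19); 3*sqrt(684) = 18*sqrt(19); 2*sqrt(171) = 6*sqrt(19)
Combine: (16 - 2 + 18 - 6)·sqrt(19) = 26*sqrt(19)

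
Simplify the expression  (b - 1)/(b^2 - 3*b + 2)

Factor: b^2 - 3*b + 2 = (b - 2)*(b - 1)
Cancel the common factor (b - 1).

1/(b - 2)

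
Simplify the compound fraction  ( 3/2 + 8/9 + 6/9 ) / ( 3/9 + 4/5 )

275/102

Numerator: 3/2 + 8/9 + 6/9 = 55/18
Denominator: 3/9 + 4/5 = 17/15
Divide: (55/18) · (15/17) = 275/102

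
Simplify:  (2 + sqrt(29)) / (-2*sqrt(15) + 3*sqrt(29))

(4*sqrt(15) + 6*sqrt(29) + 2*sqrt(435) + 87)/201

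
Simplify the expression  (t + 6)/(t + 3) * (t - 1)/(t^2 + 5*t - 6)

1/(t + 3)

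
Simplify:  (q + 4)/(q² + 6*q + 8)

1/(q + 2)

Factor: q² + 6*q + 8 = (q + 4)·(q + 2)
Cancel the common factor (q + 4).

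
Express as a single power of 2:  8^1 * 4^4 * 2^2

2^13

8^1 = 2^3; 4^4 = 2^8; 2^2 = 2^2
Combine exponents: 2^13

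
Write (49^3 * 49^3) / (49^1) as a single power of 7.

49^3 = 7^6; 49^3 = 7^6; 49^1 = 7^2
Combine exponents: 7^10

7^10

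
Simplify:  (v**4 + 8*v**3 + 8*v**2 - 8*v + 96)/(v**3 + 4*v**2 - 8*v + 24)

v + 4

Factor: v**4 + 8*v**3 + 8*v**2 - 8*v + 96 = (v + 6)*(v**2 - 2*v + 4)*(v + 4);  v**3 + 4*v**2 - 8*v + 24 = (v**2 - 2*v + 4)*(v + 6)
Cancel the common factors (v**2 - 2*v + 4), (v + 6).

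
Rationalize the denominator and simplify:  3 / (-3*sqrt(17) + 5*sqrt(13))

(9*sqrt(17) + 15*sqrt(13))/172

Multiply numerator and denominator by 3*sqrt(17) + 5*sqrt(13).
Denominator becomes 172; numerator becomes 9*sqrt(17) + 15*sqrt(13).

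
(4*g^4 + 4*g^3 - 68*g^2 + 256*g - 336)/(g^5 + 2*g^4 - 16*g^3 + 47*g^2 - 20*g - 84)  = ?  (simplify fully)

Factor: 4*g^4 + 4*g^3 - 68*g^2 + 256*g - 336 = 4*(g + 6)*(g^2 - 3*g + 7)*(g - 2);  g^5 + 2*g^4 - 16*g^3 + 47*g^2 - 20*g - 84 = (g + 1)*(g^2 - 3*g + 7)*(g - 2)*(g + 6)
Cancel the common factors (g^2 - 3*g + 7), (g + 6), (g - 2).

4/(g + 1)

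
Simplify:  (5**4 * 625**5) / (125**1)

5**21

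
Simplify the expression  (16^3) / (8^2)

16^3 = 2^12; 8^2 = 2^6
Combine exponents: 2^6

2^6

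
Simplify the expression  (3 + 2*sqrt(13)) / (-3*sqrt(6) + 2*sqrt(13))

Multiply numerator and denominator by 2*sqrt(13) + 3*sqrt(6).
Denominator becomes -2; numerator becomes 6*sqrt(13) + 9*sqrt(6) + 52 + 6*sqrt(78).

(-6*sqrt(78) - 52 - 9*sqrt(6) - 6*sqrt(13))/2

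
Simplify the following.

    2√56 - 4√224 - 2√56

-16*√14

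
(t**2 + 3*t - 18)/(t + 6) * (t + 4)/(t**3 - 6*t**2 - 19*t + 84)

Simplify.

Factor: t**2 + 3*t - 18 = (t - 3)*(t + 6);  t**3 - 6*t**2 - 19*t + 84 = (t + 4)*(t - 3)*(t - 7)
Cancel the common factors (t - 3), (t + 4), (t + 6).

1/(t - 7)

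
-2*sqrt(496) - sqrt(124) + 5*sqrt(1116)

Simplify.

20*sqrt(31)

2*sqrt(496) = 8*sqrt(31); sqrt(124) = 2*sqrt(31); 5*sqrt(1116) = 30*sqrt(31)
Combine: (-8 - 2 + 30)·sqrt(31) = 20*sqrt(31)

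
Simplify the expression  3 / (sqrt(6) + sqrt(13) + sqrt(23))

(-3*sqrt(1794) - 6*sqrt(23) + 24*sqrt(13) + 45*sqrt(6))/148

Group as (sqrt(6) + sqrt(13)) + sqrt(23); multiply by (sqrt(6) + sqrt(13)) - sqrt(23), then rationalise the remaining surd.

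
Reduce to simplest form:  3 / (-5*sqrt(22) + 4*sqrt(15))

(-15*sqrt(22) - 12*sqrt(15))/310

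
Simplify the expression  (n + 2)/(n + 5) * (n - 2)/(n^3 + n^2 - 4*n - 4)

1/(n^2 + 6*n + 5)

Factor: n^3 + n^2 - 4*n - 4 = (n + 1)*(n - 2)*(n + 2)
Cancel the common factors (n + 2), (n - 2).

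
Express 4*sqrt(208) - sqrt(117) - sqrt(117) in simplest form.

10*sqrt(13)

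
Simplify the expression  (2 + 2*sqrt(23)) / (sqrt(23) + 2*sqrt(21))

(-46 - 2*sqrt(23) + 4*sqrt(21) + 4*sqrt(483))/61

Multiply numerator and denominator by -2*sqrt(21) + sqrt(23).
Denominator becomes -61; numerator becomes -4*sqrt(483) - 4*sqrt(21) + 2*sqrt(23) + 46.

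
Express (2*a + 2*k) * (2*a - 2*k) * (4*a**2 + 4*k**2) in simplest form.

Telescope via difference of squares: ((2*a)+(2*k))((2*a)-(2*k)) = 4*a**2 - 4*k**2, then repeat with the next factor.

16*a**4 - 16*k**4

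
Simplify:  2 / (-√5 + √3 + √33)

(-70*√3 - 12*√55 + 62*√5 + 50*√33)/565

Group as (√3 + √33) - √5; multiply by (√3 + √33) + √5, then rationalise the remaining surd.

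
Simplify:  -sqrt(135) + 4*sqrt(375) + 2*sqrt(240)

25*sqrt(15)

sqrt(135) = 3*sqrt(15); 4*sqrt(375) = 20*sqrt(15); 2*sqrt(240) = 8*sqrt(15)
Combine: (-3 + 20 + 8)·sqrt(15) = 25*sqrt(15)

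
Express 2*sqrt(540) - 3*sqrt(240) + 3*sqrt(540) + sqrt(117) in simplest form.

3*sqrt(13) + 18*sqrt(15)

2*sqrt(540) = 12*sqrt(15); 3*sqrt(240) = 12*sqrt(15); 3*sqrt(540) = 18*sqrt(15); sqrt(117) = 3*sqrt(13)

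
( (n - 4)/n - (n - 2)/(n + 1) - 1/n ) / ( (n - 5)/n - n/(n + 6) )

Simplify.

(-2*n**2 - 17*n - 30)/(n**2 - 29*n - 30)

Numerator: (n - 4)/n - (n - 2)/(n + 1) - 1/n = (-2*n - 5)/(n**2 + n)
Denominator: (n - 5)/n - n/(n + 6) = (n - 30)/(n**2 + 6*n)
Divide: ((-2*n - 5)/(n**2 + n)) · ((n**2 + 6*n)/(n - 30)) = (-2*n**2 - 17*n - 30)/(n**2 - 29*n - 30)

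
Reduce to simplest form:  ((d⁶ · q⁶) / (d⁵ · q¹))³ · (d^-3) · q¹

Inside the bracket: d¹ · q⁵
Raise to the power 3: d³ · q^15
Multiply by (d^-3) · q¹: add exponents.

q^16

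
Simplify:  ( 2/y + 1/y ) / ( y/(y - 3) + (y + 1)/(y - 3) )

(3*y - 9)/(2*y^2 + y)

Numerator: 2/y + 1/y = 3/y
Denominator: y/(y - 3) + (y + 1)/(y - 3) = (2*y + 1)/(y - 3)
Divide: (3/y) · ((y - 3)/(2*y + 1)) = (3*y - 9)/(2*y^2 + y)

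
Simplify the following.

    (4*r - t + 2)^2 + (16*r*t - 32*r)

Expanding gives 16*r^2 + 8*r*t - 16*r + t^2 - 4*t + 4, a perfect square.

(4*r + t - 2)^2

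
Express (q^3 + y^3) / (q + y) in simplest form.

y^3 + q^3 = (q + y)(q^2 - q*y + y^2).

q^2 - q*y + y^2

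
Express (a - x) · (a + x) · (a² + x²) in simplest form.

(a+x)(a-x) = a² - x²; continue pairing.

a⁴ - x⁴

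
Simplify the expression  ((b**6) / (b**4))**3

b**6

Inside the bracket: b**2
Raise to the power 3: b**6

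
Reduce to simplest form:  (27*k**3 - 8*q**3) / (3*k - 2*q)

9*k**2 + 6*k*q + 4*q**2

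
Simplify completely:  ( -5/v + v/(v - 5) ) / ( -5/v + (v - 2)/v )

(v² - 5*v + 25)/(v² - 12*v + 35)

Numerator: -5/v + v/(v - 5) = (v² - 5*v + 25)/(v² - 5*v)
Denominator: -5/v + (v - 2)/v = (v - 7)/v
Divide: ((v² - 5*v + 25)/(v² - 5*v)) · (v/(v - 7)) = (v² - 5*v + 25)/(v² - 12*v + 35)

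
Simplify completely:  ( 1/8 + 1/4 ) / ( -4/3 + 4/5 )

-45/64

Numerator: 1/8 + 1/4 = 3/8
Denominator: -4/3 + 4/5 = -8/15
Divide: (3/8) · (-15/8) = -45/64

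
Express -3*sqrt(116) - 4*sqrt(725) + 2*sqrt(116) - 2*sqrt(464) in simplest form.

-30*sqrt(29)

3*sqrt(116) = 6*sqrt(29); 4*sqrt(725) = 20*sqrt(29); 2*sqrt(116) = 4*sqrt(29); 2*sqrt(464) = 8*sqrt(29)
Combine: (-6 - 20 + 4 - 8)·sqrt(29) = -30*sqrt(29)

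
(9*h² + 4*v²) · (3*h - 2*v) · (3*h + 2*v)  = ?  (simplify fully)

81*h⁴ - 16*v⁴

Telescope via difference of squares: ((3*h)+(2*v))((3*h)-(2*v)) = 9*h² - 4*v², then repeat with the next factor.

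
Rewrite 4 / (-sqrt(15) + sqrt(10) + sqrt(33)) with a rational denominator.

Group as (sqrt(10) + sqrt(33)) - sqrt(15); multiply by (sqrt(10) + sqrt(33)) + sqrt(15), then rationalise the remaining surd.

(-14*sqrt(15) - 4*sqrt(33) + 19*sqrt(10) + 15*sqrt(22))/67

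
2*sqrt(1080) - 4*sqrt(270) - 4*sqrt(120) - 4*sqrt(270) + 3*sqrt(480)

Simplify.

2*sqrt(1080) = 12*sqrt(30); 4*sqrt(270) = 12*sqrt(30); 4*sqrt(120) = 8*sqrt(30); 4*sqrt(270) = 12*sqrt(30); 3*sqrt(480) = 12*sqrt(30)
Combine: (12 - 12 - 8 - 12 + 12)·sqrt(30) = -8*sqrt(30)

-8*sqrt(30)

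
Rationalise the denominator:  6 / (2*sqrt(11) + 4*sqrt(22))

(-3*sqrt(11) + 6*sqrt(22))/77

Multiply numerator and denominator by -2*sqrt(11) + 4*sqrt(22).
Denominator becomes 308; numerator becomes -12*sqrt(11) + 24*sqrt(22).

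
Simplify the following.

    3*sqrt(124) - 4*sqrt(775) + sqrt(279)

-11*sqrt(31)

3*sqrt(124) = 6*sqrt(31); 4*sqrt(775) = 20*sqrt(31); sqrt(279) = 3*sqrt(31)
Combine: (6 - 20 + 3)·sqrt(31) = -11*sqrt(31)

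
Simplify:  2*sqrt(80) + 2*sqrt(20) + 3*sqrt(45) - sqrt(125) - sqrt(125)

11*sqrt(5)

2*sqrt(80) = 8*sqrt(5); 2*sqrt(20) = 4*sqrt(5); 3*sqrt(45) = 9*sqrt(5); sqrt(125) = 5*sqrt(5); sqrt(125) = 5*sqrt(5)
Combine: (8 + 4 + 9 - 5 - 5)·sqrt(5) = 11*sqrt(5)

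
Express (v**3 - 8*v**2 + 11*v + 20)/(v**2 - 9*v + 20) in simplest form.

v + 1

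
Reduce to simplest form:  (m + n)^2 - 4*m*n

(m - n)^2

After expansion: m^2 - 2*m*n + n^2 — a perfect-square trinomial.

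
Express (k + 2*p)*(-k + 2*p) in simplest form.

-k^2 + 4*p^2

Difference of squares with P = 2*p, Q = k.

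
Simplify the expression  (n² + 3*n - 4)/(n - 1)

Factor: n² + 3*n - 4 = (n - 1)·(n + 4)
Cancel the common factor (n - 1).

n + 4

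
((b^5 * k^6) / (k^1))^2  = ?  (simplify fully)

Inside the bracket: b^5 * k^5
Raise to the power 2: b^10 * k^10

b^10*k^10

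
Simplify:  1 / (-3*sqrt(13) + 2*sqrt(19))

(-3*sqrt(13) - 2*sqrt(19))/41

Multiply numerator and denominator by 2*sqrt(19) + 3*sqrt(13).
Denominator becomes -41; numerator becomes 2*sqrt(19) + 3*sqrt(13).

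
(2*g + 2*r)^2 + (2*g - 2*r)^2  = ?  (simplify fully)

8*g^2 + 8*r^2

Write as f((2*g),(2*r)) + f((2*g),-(2*r)) and expand.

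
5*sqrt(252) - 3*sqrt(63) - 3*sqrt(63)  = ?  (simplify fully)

12*sqrt(7)

5*sqrt(252) = 30*sqrt(7); 3*sqrt(63) = 9*sqrt(7); 3*sqrt(63) = 9*sqrt(7)
Combine: (30 - 9 - 9)·sqrt(7) = 12*sqrt(7)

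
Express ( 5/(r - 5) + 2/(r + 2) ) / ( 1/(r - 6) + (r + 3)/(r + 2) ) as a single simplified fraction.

Numerator: 5/(r - 5) + 2/(r + 2) = 7*r/(r**2 - 3*r - 10)
Denominator: 1/(r - 6) + (r + 3)/(r + 2) = (r**2 - 2*r - 16)/(r**2 - 4*r - 12)
Divide: (7*r/(r**2 - 3*r - 10)) · ((r**2 - 4*r - 12)/(r**2 - 2*r - 16)) = (7*r**2 - 42*r)/(r**3 - 7*r**2 - 6*r + 80)

(7*r**2 - 42*r)/(r**3 - 7*r**2 - 6*r + 80)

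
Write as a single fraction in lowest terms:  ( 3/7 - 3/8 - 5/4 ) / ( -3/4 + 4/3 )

-201/98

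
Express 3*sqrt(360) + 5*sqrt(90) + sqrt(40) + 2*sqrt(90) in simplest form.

3*sqrt(360) = 18*sqrt(10); 5*sqrt(90) = 15*sqrt(10); sqrt(40) = 2*sqrt(10); 2*sqrt(90) = 6*sqrt(10)
Combine: (18 + 15 + 2 + 6)·sqrt(10) = 41*sqrt(10)

41*sqrt(10)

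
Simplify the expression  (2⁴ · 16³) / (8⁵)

2⁴ = 2^4; 16³ = 2^12; 8⁵ = 2^15
Combine exponents: 2^1

2^1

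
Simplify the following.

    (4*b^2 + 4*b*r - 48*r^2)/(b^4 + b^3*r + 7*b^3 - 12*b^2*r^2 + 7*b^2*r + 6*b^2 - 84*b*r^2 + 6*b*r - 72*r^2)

Factor: 4*b^2 + 4*b*r - 48*r^2 = 4*(b - 3*r)*(b + 4*r);  b^4 + b^3*r + 7*b^3 - 12*b^2*r^2 + 7*b^2*r + 6*b^2 - 84*b*r^2 + 6*b*r - 72*r^2 = (b + 1)*(b - 3*r)*(b + 6)*(b + 4*r)
Cancel the common factors (b + 4*r), (b - 3*r).

4/(b^2 + 7*b + 6)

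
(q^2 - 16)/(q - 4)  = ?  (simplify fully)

Factor: q^2 - 16 = (q - 4)*(q + 4)
Cancel the common factor (q - 4).

q + 4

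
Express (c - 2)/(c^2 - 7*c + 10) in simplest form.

1/(c - 5)

Factor: c^2 - 7*c + 10 = (c - 5)*(c - 2)
Cancel the common factor (c - 2).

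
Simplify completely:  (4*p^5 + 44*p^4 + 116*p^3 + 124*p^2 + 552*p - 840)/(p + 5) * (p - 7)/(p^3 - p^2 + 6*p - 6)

4*p^2 - 196

Factor: 4*p^5 + 44*p^4 + 116*p^3 + 124*p^2 + 552*p - 840 = 4*(p + 7)*(p^2 + 6)*(p - 1)*(p + 5);  p^3 - p^2 + 6*p - 6 = (p - 1)*(p^2 + 6)
Cancel the common factors (p^2 + 6), (p + 5), (p - 1).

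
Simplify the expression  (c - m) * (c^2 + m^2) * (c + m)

Pair the conjugate factors: (c+m)(c-m) = c^2 - m^2, then repeat with the next factor.

c^4 - m^4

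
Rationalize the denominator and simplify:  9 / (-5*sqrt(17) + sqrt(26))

(-15*sqrt(17) - 3*sqrt(26))/133

Multiply numerator and denominator by sqrt(26) + 5*sqrt(17).
Denominator becomes -399; numerator becomes 9*sqrt(26) + 45*sqrt(17).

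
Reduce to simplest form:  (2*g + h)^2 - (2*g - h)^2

8*g*h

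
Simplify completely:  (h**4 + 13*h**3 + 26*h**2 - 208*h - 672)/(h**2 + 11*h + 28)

Factor: h**4 + 13*h**3 + 26*h**2 - 208*h - 672 = (h + 6)*(h - 4)*(h + 4)*(h + 7);  h**2 + 11*h + 28 = (h + 7)*(h + 4)
Cancel the common factors (h + 4), (h + 7).

h**2 + 2*h - 24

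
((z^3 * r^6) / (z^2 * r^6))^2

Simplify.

z^2

Inside the bracket: z^1
Raise to the power 2: z^2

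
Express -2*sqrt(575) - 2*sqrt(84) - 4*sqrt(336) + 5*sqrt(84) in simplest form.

2*sqrt(575) = 10*sqrt(23); 2*sqrt(84) = 4*sqrt(21); 4*sqrt(336) = 16*sqrt(21); 5*sqrt(84) = 10*sqrt(21)

-10*sqrt(23) - 10*sqrt(21)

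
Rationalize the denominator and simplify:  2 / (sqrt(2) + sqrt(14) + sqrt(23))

(-8*sqrt(161) - 14*sqrt(23) + 22*sqrt(14) + 70*sqrt(2))/63

Group as (sqrt(2) + sqrt(14)) + sqrt(23); multiply by (sqrt(2) + sqrt(14)) - sqrt(23), then rationalise the remaining surd.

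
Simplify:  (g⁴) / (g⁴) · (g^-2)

Quotient: 1
Multiply by (g^-2): add exponents.

g^(-2)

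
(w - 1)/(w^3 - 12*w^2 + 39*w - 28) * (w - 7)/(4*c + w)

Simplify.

1/(4*c*w - 16*c + w^2 - 4*w)

Factor: w^3 - 12*w^2 + 39*w - 28 = (w - 7)*(w - 1)*(w - 4)
Cancel the common factors (w - 1), (w - 7).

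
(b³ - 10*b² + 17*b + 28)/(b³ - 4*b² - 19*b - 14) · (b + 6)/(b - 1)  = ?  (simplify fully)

Factor: b³ - 10*b² + 17*b + 28 = (b - 4)·(b + 1)·(b - 7);  b³ - 4*b² - 19*b - 14 = (b + 1)·(b - 7)·(b + 2)
Cancel the common factors (b - 7), (b + 1).

(b² + 2*b - 24)/(b² + b - 2)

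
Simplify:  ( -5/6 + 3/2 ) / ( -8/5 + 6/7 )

-35/39

Numerator: -5/6 + 3/2 = 2/3
Denominator: -8/5 + 6/7 = -26/35
Divide: (2/3) · (-35/26) = -35/39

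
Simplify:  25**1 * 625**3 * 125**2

5**20

25**1 = 5**2; 625**3 = 5**12; 125**2 = 5**6
Combine exponents: 5**20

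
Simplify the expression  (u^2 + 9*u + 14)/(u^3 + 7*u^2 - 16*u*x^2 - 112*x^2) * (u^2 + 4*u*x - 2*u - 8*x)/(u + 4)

(-u^2 + 4)/(-u^2 + 4*u*x - 4*u + 16*x)

Factor: u^2 + 9*u + 14 = (u + 2)*(u + 7);  u^3 + 7*u^2 - 16*u*x^2 - 112*x^2 = (u - 4*x)*(u + 7)*(u + 4*x);  u^2 + 4*u*x - 2*u - 8*x = (u - 2)*(u + 4*x)
Cancel the common factors (u + 4*x), (u + 7).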